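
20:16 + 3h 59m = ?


00:15 (next day)

Start: 1216 minutes from midnight
Add: 239 minutes
Total: 1455 minutes
Hours: 1455 ÷ 60 = 24 remainder 15
24 ≥ 24 → 24 - 24 = 0 (next day)


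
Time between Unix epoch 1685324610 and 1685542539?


Difference = 1685542539 - 1685324610 = 217929 seconds
In hours: 217929 / 3600 ≈ 60.5
In days: 217929 / 86400 ≈ 2.52

217929 seconds (60.5 hours / 2.52 days)


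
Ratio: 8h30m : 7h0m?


Duration 1: 510 minutes
Duration 2: 420 minutes
Ratio = 510:420
GCD = 30
Simplified = 17:14
As a decimal: 17/14 ≈ 1.21

17:14 (1.21)


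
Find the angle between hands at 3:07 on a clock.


Hour hand = 3×30 + 7×0.5 = 93.5°
Minute hand = 7×6 = 42°
Difference = |93.5 - 42| = 51.5°

51.5°


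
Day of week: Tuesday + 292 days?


Sunday

Start: Tuesday (index 1)
(1 + 292) mod 7
= 293 mod 7
= 6
Index 6 → Sunday


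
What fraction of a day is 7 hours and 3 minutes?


0.2938 (29.38%)

Total minutes: 7×60 + 3 = 423
Day = 24×60 = 1440 minutes
Fraction = 423/1440 ≈ 0.2938
As a percentage: 423/1440 × 100 ≈ 29.38%


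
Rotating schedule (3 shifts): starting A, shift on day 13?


Shifts: A, B, C
Start: A (index 0)
Day 13: (0 + 13 - 1) mod 3
= 12 mod 3
= 0
Index 0 → shift A

Shift A


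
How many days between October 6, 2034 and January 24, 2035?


From October 6, 2034 to January 24, 2035
Rest of October 2034: 31 - 6 = 25
Full months: November 30, December 31
Days into January 2035: 24
Total = 25 + 30 + 31 + 24 = 110 days

110 days


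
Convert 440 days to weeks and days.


62 weeks 6 days

Weeks: 440 ÷ 7 = 62 remainder 6


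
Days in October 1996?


Month: October (month 10)
October has 31 days

31 days


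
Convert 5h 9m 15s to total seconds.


Hours: 5 × 3600 = 18000
Minutes: 9 × 60 = 540
Seconds: 15
Total = 18000 + 540 + 15 = 18555

18555 seconds


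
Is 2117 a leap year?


No

Rules: divisible by 4 AND (not by 100 OR by 400)
2117 ÷ 4 = 529 remainder 1 → not divisible by 4
Not divisible by 4 → not a leap year


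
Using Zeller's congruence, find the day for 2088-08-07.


Saturday

Zeller's congruence:
q=7, m=8, k=88, j=20
h = (7 + ⌊13×9/5⌋ + 88 + ⌊88/4⌋ + ⌊20/4⌋ - 2×20) mod 7
= (7 + 23 + 88 + 22 + 5 - 40) mod 7
= 105 mod 7 = 0
h=0 → Saturday


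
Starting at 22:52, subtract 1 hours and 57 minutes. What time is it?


20:55

Start: 1372 minutes from midnight
Subtract: 117 minutes
Remaining: 1372 - 117 = 1255
Hours: 20, Minutes: 55


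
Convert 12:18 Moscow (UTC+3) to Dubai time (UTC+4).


13:18

Time difference = UTC+4 - UTC+3 = +1 hours
New hour = (12 + 1) mod 24
= 13 mod 24 = 13
Minutes unchanged → 13:18


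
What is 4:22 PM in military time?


16:22

Input: 4:22 PM
PM: 4 + 12 = 16


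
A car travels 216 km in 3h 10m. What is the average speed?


68.2 km/h

Distance: 216 km
Time: 3h 10m = 190 min = 190/60 = 19/6 hours
Speed = 216 ÷ (19/6) = 216 × 6 / 19 = 1296/19 ≈ 68.2 km/h


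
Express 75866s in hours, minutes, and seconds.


21h 4m 26s

Hours: 75866 ÷ 3600 = 21 remainder 266
Minutes: 266 ÷ 60 = 4 remainder 26
Seconds: 26


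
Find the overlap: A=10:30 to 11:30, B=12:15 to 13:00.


Meeting A: 630-690 (in minutes from midnight)
Meeting B: 735-780
Overlap start = max(630, 735) = 735
Overlap end = min(690, 780) = 690
Overlap = max(0, 690 - 735) = 0 min

0 minutes


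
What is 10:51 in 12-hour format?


Hour: 10
10 < 12 → AM

10:51 AM


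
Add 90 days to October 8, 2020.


Start: October 8, 2020
Add 90 days
October 8 → November 1: 31 - 8 + 1 = 24 days (90 - 24 = 66 left)
November 1 → December 1: 30 - 1 + 1 = 30 days (66 - 30 = 36 left)
December 1 → January 1: 31 - 1 + 1 = 31 days (36 - 31 = 5 left)
January 1 + 5 = January 6, 2021

January 6, 2021


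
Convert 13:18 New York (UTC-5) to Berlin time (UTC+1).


Time difference = UTC+1 - UTC-5 = +6 hours
New hour = (13 + 6) mod 24
= 19 mod 24 = 19
Minutes unchanged → 19:18

19:18


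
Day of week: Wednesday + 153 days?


Tuesday

Start: Wednesday (index 2)
(2 + 153) mod 7
= 155 mod 7
= 1
Index 1 → Tuesday


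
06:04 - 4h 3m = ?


Start: 364 minutes from midnight
Subtract: 243 minutes
Remaining: 364 - 243 = 121
Hours: 2, Minutes: 1

02:01


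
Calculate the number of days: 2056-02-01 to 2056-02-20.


19 days

From February 1, 2056 to February 20, 2056
Same month: 20 - 1 = 19 days


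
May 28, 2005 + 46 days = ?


Start: May 28, 2005
Add 46 days
May 28 → June 1: 31 - 28 + 1 = 4 days (46 - 4 = 42 left)
June 1 → July 1: 30 - 1 + 1 = 30 days (42 - 30 = 12 left)
July 1 + 12 = July 13, 2005

July 13, 2005


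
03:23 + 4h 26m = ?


07:49

Start: 203 minutes from midnight
Add: 266 minutes
Total: 469 minutes
Hours: 469 ÷ 60 = 7 remainder 49


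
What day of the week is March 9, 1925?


Monday

Zeller's congruence:
q=9, m=3, k=25, j=19
h = (9 + ⌊13×4/5⌋ + 25 + ⌊25/4⌋ + ⌊19/4⌋ - 2×19) mod 7
= (9 + 10 + 25 + 6 + 4 - 38) mod 7
= 16 mod 7 = 2
h=2 → Monday


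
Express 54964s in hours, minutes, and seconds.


Hours: 54964 ÷ 3600 = 15 remainder 964
Minutes: 964 ÷ 60 = 16 remainder 4
Seconds: 4

15h 16m 4s


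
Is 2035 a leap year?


Rules: divisible by 4 AND (not by 100 OR by 400)
2035 ÷ 4 = 508 remainder 3 → not divisible by 4
Not divisible by 4 → not a leap year

No


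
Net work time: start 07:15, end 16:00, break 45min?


8h 0m (480 minutes)

Total time = (16×60+0) - (7×60+15)
= 960 - 435 = 525 min
Minus break: 525 - 45 = 480 min
= 8h 0m


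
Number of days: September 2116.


Month: September (month 9)
September has 30 days

30 days


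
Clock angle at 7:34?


Hour hand = 7×30 + 34×0.5 = 227.0°
Minute hand = 34×6 = 204°
Difference = |227.0 - 204| = 23.0°

23.0°


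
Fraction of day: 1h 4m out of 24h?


0.0444 (4.44%)

Total minutes: 1×60 + 4 = 64
Day = 24×60 = 1440 minutes
Fraction = 64/1440 ≈ 0.0444
As a percentage: 64/1440 × 100 ≈ 4.44%


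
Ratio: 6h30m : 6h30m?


Duration 1: 390 minutes
Duration 2: 390 minutes
Ratio = 390:390
GCD = 390
Simplified = 1:1
As a decimal: 1/1 = 1.00

1:1 (1.00)


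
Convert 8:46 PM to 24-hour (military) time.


Input: 8:46 PM
PM: 8 + 12 = 20

20:46


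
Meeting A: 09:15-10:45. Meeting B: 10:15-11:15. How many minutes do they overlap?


Meeting A: 555-645 (in minutes from midnight)
Meeting B: 615-675
Overlap start = max(555, 615) = 615
Overlap end = min(645, 675) = 645
Overlap = max(0, 645 - 615) = 30 min

30 minutes


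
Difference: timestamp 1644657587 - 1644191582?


Difference = 1644657587 - 1644191582 = 466005 seconds
In hours: 466005 / 3600 ≈ 129.4
In days: 466005 / 86400 ≈ 5.39

466005 seconds (129.4 hours / 5.39 days)


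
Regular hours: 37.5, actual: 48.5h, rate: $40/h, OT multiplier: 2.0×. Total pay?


$2380.00

Regular: 37.5h × $40 = $1500.00
Overtime: 48.5 - 37.5 = 11.0h
OT pay: 11.0h × $40 × 2.0 = $880.00
Total = $1500.00 + $880.00 = $2380.00


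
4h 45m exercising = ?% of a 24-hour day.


19.8%

Time: 285 minutes
Day: 1440 minutes
Percentage = (285/1440) × 100 ≈ 19.8%


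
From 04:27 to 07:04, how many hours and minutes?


2h 37m

End time in minutes: 7×60 + 4 = 424
Start time in minutes: 4×60 + 27 = 267
Difference = 424 - 267 = 157 minutes
= 2 hours 37 minutes


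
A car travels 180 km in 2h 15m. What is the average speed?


Distance: 180 km
Time: 2h 15m = 135 min = 135/60 = 9/4 hours
Speed = 180 ÷ (9/4) = 180 × 4 / 9 = 720/9 = 80.0 km/h

80.0 km/h


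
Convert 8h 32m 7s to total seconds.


30727 seconds

Hours: 8 × 3600 = 28800
Minutes: 32 × 60 = 1920
Seconds: 7
Total = 28800 + 1920 + 7 = 30727


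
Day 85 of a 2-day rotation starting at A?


Shifts: A, B
Start: A (index 0)
Day 85: (0 + 85 - 1) mod 2
= 84 mod 2
= 0
Index 0 → shift A

Shift A


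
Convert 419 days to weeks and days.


Weeks: 419 ÷ 7 = 59 remainder 6

59 weeks 6 days


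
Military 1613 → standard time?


4:13 PM

Hour: 16
16 - 12 = 4 → PM


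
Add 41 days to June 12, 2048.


July 23, 2048

Start: June 12, 2048
Add 41 days
June 12 → July 1: 30 - 12 + 1 = 19 days (41 - 19 = 22 left)
July 1 + 22 = July 23, 2048


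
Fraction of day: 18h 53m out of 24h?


Total minutes: 18×60 + 53 = 1133
Day = 24×60 = 1440 minutes
Fraction = 1133/1440 ≈ 0.7868
As a percentage: 1133/1440 × 100 ≈ 78.68%

0.7868 (78.68%)


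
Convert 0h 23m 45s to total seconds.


Hours: 0 × 3600 = 0
Minutes: 23 × 60 = 1380
Seconds: 45
Total = 0 + 1380 + 45 = 1425

1425 seconds


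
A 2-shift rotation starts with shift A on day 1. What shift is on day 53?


Shifts: A, B
Start: A (index 0)
Day 53: (0 + 53 - 1) mod 2
= 52 mod 2
= 0
Index 0 → shift A

Shift A


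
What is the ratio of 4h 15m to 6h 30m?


Duration 1: 255 minutes
Duration 2: 390 minutes
Ratio = 255:390
GCD = 15
Simplified = 17:26
As a decimal: 17/26 ≈ 0.65

17:26 (0.65)


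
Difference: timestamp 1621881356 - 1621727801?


153555 seconds (42.7 hours / 1.78 days)

Difference = 1621881356 - 1621727801 = 153555 seconds
In hours: 153555 / 3600 ≈ 42.7
In days: 153555 / 86400 ≈ 1.78


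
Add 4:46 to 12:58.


17:44

Start: 778 minutes from midnight
Add: 286 minutes
Total: 1064 minutes
Hours: 1064 ÷ 60 = 17 remainder 44


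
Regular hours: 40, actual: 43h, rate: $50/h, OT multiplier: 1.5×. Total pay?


$2225.00

Regular: 40h × $50 = $2000.00
Overtime: 43 - 40 = 3h
OT pay: 3h × $50 × 1.5 = $225.00
Total = $2000.00 + $225.00 = $2225.00


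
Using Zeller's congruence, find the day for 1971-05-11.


Zeller's congruence:
q=11, m=5, k=71, j=19
h = (11 + ⌊13×6/5⌋ + 71 + ⌊71/4⌋ + ⌊19/4⌋ - 2×19) mod 7
= (11 + 15 + 71 + 17 + 4 - 38) mod 7
= 80 mod 7 = 3
h=3 → Tuesday

Tuesday


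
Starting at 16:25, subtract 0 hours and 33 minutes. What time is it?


Start: 985 minutes from midnight
Subtract: 33 minutes
Remaining: 985 - 33 = 952
Hours: 15, Minutes: 52

15:52


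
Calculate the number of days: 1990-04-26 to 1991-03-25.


From April 26, 1990 to March 25, 1991
Rest of April 1990: 30 - 26 = 4
Full months: May 31, June 30, July 31, August 31, September 30, October 31, November 30, December 31, January 31, February 1991 28
Days into March 1991: 25
Total = 4 + 31 + 30 + 31 + 31 + 30 + 31 + 30 + 31 + 31 + 28 + 25 = 333 days

333 days


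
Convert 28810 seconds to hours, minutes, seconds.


8h 0m 10s

Hours: 28810 ÷ 3600 = 8 remainder 10
Minutes: 10 ÷ 60 = 0 remainder 10
Seconds: 10


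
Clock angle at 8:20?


Hour hand = 8×30 + 20×0.5 = 250.0°
Minute hand = 20×6 = 120°
Difference = |250.0 - 120| = 130.0°

130.0°


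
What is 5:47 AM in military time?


05:47

Input: 5:47 AM
AM hour stays: 5


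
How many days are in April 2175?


Month: April (month 4)
April has 30 days

30 days


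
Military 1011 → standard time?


10:11 AM

Hour: 10
10 < 12 → AM


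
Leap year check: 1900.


Rules: divisible by 4 AND (not by 100 OR by 400)
1900 ÷ 4 = 475 exactly → divisible by 4
1900 ÷ 100 = 19 exactly → divisible by 100
1900 ÷ 400 = 4 remainder 300 → not divisible by 400
Divisible by 100 but not by 400 → not a leap year

No


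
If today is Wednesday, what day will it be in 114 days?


Friday

Start: Wednesday (index 2)
(2 + 114) mod 7
= 116 mod 7
= 4
Index 4 → Friday


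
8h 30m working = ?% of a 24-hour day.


Time: 510 minutes
Day: 1440 minutes
Percentage = (510/1440) × 100 ≈ 35.4%

35.4%


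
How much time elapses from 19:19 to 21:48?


End time in minutes: 21×60 + 48 = 1308
Start time in minutes: 19×60 + 19 = 1159
Difference = 1308 - 1159 = 149 minutes
= 2 hours 29 minutes

2h 29m


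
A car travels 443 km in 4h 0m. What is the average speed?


Distance: 443 km
Time: 4 hours
Speed = 443 / 4 ≈ 110.8 km/h

110.8 km/h


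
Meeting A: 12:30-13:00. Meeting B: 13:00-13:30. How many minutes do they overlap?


0 minutes

Meeting A: 750-780 (in minutes from midnight)
Meeting B: 780-810
Overlap start = max(750, 780) = 780
Overlap end = min(780, 810) = 780
Overlap = max(0, 780 - 780) = 0 min


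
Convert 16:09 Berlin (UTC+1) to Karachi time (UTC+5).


Time difference = UTC+5 - UTC+1 = +4 hours
New hour = (16 + 4) mod 24
= 20 mod 24 = 20
Minutes unchanged → 20:09

20:09


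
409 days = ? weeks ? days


58 weeks 3 days

Weeks: 409 ÷ 7 = 58 remainder 3


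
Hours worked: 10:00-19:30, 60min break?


8h 30m (510 minutes)

Total time = (19×60+30) - (10×60+0)
= 1170 - 600 = 570 min
Minus break: 570 - 60 = 510 min
= 8h 30m


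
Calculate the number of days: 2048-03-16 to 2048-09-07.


From March 16, 2048 to September 7, 2048
Rest of March 2048: 31 - 16 = 15
Full months: April 30, May 31, June 30, July 31, August 31
Days into September 2048: 7
Total = 15 + 30 + 31 + 30 + 31 + 31 + 7 = 175 days

175 days


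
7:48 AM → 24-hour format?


Input: 7:48 AM
AM hour stays: 7

07:48


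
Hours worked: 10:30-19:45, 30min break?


Total time = (19×60+45) - (10×60+30)
= 1185 - 630 = 555 min
Minus break: 555 - 30 = 525 min
= 8h 45m

8h 45m (525 minutes)


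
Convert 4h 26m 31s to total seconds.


15991 seconds

Hours: 4 × 3600 = 14400
Minutes: 26 × 60 = 1560
Seconds: 31
Total = 14400 + 1560 + 31 = 15991


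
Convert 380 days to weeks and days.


54 weeks 2 days

Weeks: 380 ÷ 7 = 54 remainder 2


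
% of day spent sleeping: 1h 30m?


6.3%

Time: 90 minutes
Day: 1440 minutes
Percentage = (90/1440) × 100 ≈ 6.3%


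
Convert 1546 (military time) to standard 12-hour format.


Hour: 15
15 - 12 = 3 → PM

3:46 PM


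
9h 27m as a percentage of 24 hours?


Total minutes: 9×60 + 27 = 567
Day = 24×60 = 1440 minutes
Fraction = 567/1440 ≈ 0.3938
As a percentage: 567/1440 × 100 ≈ 39.38%

0.3938 (39.38%)


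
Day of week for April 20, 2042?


Sunday

Zeller's congruence:
q=20, m=4, k=42, j=20
h = (20 + ⌊13×5/5⌋ + 42 + ⌊42/4⌋ + ⌊20/4⌋ - 2×20) mod 7
= (20 + 13 + 42 + 10 + 5 - 40) mod 7
= 50 mod 7 = 1
h=1 → Sunday


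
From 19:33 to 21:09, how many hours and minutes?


1h 36m

End time in minutes: 21×60 + 9 = 1269
Start time in minutes: 19×60 + 33 = 1173
Difference = 1269 - 1173 = 96 minutes
= 1 hours 36 minutes


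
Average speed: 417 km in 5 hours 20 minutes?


Distance: 417 km
Time: 5h 20m = 320 min = 320/60 = 16/3 hours
Speed = 417 ÷ (16/3) = 417 × 3 / 16 = 1251/16 ≈ 78.2 km/h

78.2 km/h


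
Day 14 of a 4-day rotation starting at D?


Shifts: A, B, C, D
Start: D (index 3)
Day 14: (3 + 14 - 1) mod 4
= 16 mod 4
= 0
Index 0 → shift A

Shift A


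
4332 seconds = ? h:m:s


1h 12m 12s

Hours: 4332 ÷ 3600 = 1 remainder 732
Minutes: 732 ÷ 60 = 12 remainder 12
Seconds: 12


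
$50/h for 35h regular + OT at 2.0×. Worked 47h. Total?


$2950.00

Regular: 35h × $50 = $1750.00
Overtime: 47 - 35 = 12h
OT pay: 12h × $50 × 2.0 = $1200.00
Total = $1750.00 + $1200.00 = $2950.00


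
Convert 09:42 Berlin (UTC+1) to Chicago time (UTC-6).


02:42

Time difference = UTC-6 - UTC+1 = -7 hours
New hour = (9 -7) mod 24
= 2 mod 24 = 2
Minutes unchanged → 02:42


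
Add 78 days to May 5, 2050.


Start: May 5, 2050
Add 78 days
May 5 → June 1: 31 - 5 + 1 = 27 days (78 - 27 = 51 left)
June 1 → July 1: 30 - 1 + 1 = 30 days (51 - 30 = 21 left)
July 1 + 21 = July 22, 2050

July 22, 2050


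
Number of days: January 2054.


31 days

Month: January (month 1)
January has 31 days


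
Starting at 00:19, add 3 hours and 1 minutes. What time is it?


03:20

Start: 19 minutes from midnight
Add: 181 minutes
Total: 200 minutes
Hours: 200 ÷ 60 = 3 remainder 20


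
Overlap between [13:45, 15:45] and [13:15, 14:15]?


30 minutes

Meeting A: 825-945 (in minutes from midnight)
Meeting B: 795-855
Overlap start = max(825, 795) = 825
Overlap end = min(945, 855) = 855
Overlap = max(0, 855 - 825) = 30 min


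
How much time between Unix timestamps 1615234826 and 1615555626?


320800 seconds (89.1 hours / 3.71 days)

Difference = 1615555626 - 1615234826 = 320800 seconds
In hours: 320800 / 3600 ≈ 89.1
In days: 320800 / 86400 ≈ 3.71


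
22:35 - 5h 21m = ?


17:14

Start: 1355 minutes from midnight
Subtract: 321 minutes
Remaining: 1355 - 321 = 1034
Hours: 17, Minutes: 14


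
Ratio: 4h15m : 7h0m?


Duration 1: 255 minutes
Duration 2: 420 minutes
Ratio = 255:420
GCD = 15
Simplified = 17:28
As a decimal: 17/28 ≈ 0.61

17:28 (0.61)


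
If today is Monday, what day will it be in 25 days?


Friday

Start: Monday (index 0)
(0 + 25) mod 7
= 25 mod 7
= 4
Index 4 → Friday


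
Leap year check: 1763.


No

Rules: divisible by 4 AND (not by 100 OR by 400)
1763 ÷ 4 = 440 remainder 3 → not divisible by 4
Not divisible by 4 → not a leap year


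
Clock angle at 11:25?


167.5°

Hour hand = 11×30 + 25×0.5 = 342.5°
Minute hand = 25×6 = 150°
Difference = |342.5 - 150| = 192.5°
Since > 180°: 360 - 192.5 = 167.5°


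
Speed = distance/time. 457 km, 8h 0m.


Distance: 457 km
Time: 8 hours
Speed = 457 / 8 ≈ 57.1 km/h

57.1 km/h


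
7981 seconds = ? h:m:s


Hours: 7981 ÷ 3600 = 2 remainder 781
Minutes: 781 ÷ 60 = 13 remainder 1
Seconds: 1

2h 13m 1s


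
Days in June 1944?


Month: June (month 6)
June has 30 days

30 days


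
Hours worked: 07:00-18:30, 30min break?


Total time = (18×60+30) - (7×60+0)
= 1110 - 420 = 690 min
Minus break: 690 - 30 = 660 min
= 11h 0m

11h 0m (660 minutes)


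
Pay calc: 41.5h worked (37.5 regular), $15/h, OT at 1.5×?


$652.50

Regular: 37.5h × $15 = $562.50
Overtime: 41.5 - 37.5 = 4.0h
OT pay: 4.0h × $15 × 1.5 = $90.00
Total = $562.50 + $90.00 = $652.50


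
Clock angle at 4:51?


Hour hand = 4×30 + 51×0.5 = 145.5°
Minute hand = 51×6 = 306°
Difference = |145.5 - 306| = 160.5°

160.5°


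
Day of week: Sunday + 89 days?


Start: Sunday (index 6)
(6 + 89) mod 7
= 95 mod 7
= 4
Index 4 → Friday

Friday


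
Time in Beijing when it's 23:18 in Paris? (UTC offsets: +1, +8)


Time difference = UTC+8 - UTC+1 = +7 hours
New hour = (23 + 7) mod 24
= 30 mod 24 = 6
Minutes unchanged → 06:18; 30 ≥ 24 → next day

06:18 (next day)


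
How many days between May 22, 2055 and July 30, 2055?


69 days

From May 22, 2055 to July 30, 2055
Rest of May 2055: 31 - 22 = 9
Full months: June 30
Days into July 2055: 30
Total = 9 + 30 + 30 = 69 days


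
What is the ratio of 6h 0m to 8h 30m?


Duration 1: 360 minutes
Duration 2: 510 minutes
Ratio = 360:510
GCD = 30
Simplified = 12:17
As a decimal: 12/17 ≈ 0.71

12:17 (0.71)


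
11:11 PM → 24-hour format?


23:11

Input: 11:11 PM
PM: 11 + 12 = 23


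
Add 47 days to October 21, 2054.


December 7, 2054

Start: October 21, 2054
Add 47 days
October 21 → November 1: 31 - 21 + 1 = 11 days (47 - 11 = 36 left)
November 1 → December 1: 30 - 1 + 1 = 30 days (36 - 30 = 6 left)
December 1 + 6 = December 7, 2054


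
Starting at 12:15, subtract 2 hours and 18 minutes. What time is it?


Start: 735 minutes from midnight
Subtract: 138 minutes
Remaining: 735 - 138 = 597
Hours: 9, Minutes: 57

09:57


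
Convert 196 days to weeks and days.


28 weeks 0 days

Weeks: 196 ÷ 7 = 28 remainder 0


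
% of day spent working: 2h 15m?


Time: 135 minutes
Day: 1440 minutes
Percentage = (135/1440) × 100 ≈ 9.4%

9.4%


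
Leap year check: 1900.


Rules: divisible by 4 AND (not by 100 OR by 400)
1900 ÷ 4 = 475 exactly → divisible by 4
1900 ÷ 100 = 19 exactly → divisible by 100
1900 ÷ 400 = 4 remainder 300 → not divisible by 400
Divisible by 100 but not by 400 → not a leap year

No


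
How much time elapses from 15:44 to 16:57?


End time in minutes: 16×60 + 57 = 1017
Start time in minutes: 15×60 + 44 = 944
Difference = 1017 - 944 = 73 minutes
= 1 hours 13 minutes

1h 13m


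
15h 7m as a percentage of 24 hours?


0.6299 (62.99%)

Total minutes: 15×60 + 7 = 907
Day = 24×60 = 1440 minutes
Fraction = 907/1440 ≈ 0.6299
As a percentage: 907/1440 × 100 ≈ 62.99%


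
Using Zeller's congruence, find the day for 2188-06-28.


Saturday

Zeller's congruence:
q=28, m=6, k=88, j=21
h = (28 + ⌊13×7/5⌋ + 88 + ⌊88/4⌋ + ⌊21/4⌋ - 2×21) mod 7
= (28 + 18 + 88 + 22 + 5 - 42) mod 7
= 119 mod 7 = 0
h=0 → Saturday


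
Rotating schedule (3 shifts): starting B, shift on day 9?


Shifts: A, B, C
Start: B (index 1)
Day 9: (1 + 9 - 1) mod 3
= 9 mod 3
= 0
Index 0 → shift A

Shift A


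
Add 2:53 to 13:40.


Start: 820 minutes from midnight
Add: 173 minutes
Total: 993 minutes
Hours: 993 ÷ 60 = 16 remainder 33

16:33


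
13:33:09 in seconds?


48789 seconds

Hours: 13 × 3600 = 46800
Minutes: 33 × 60 = 1980
Seconds: 9
Total = 46800 + 1980 + 9 = 48789


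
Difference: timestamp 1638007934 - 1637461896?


Difference = 1638007934 - 1637461896 = 546038 seconds
In hours: 546038 / 3600 ≈ 151.7
In days: 546038 / 86400 ≈ 6.32

546038 seconds (151.7 hours / 6.32 days)


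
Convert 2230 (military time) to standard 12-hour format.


10:30 PM

Hour: 22
22 - 12 = 10 → PM


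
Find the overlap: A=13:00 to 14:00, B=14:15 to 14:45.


Meeting A: 780-840 (in minutes from midnight)
Meeting B: 855-885
Overlap start = max(780, 855) = 855
Overlap end = min(840, 885) = 840
Overlap = max(0, 840 - 855) = 0 min

0 minutes


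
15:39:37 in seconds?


56377 seconds

Hours: 15 × 3600 = 54000
Minutes: 39 × 60 = 2340
Seconds: 37
Total = 54000 + 2340 + 37 = 56377


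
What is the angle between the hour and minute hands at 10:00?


60.0°

Hour hand = 10×30 + 0×0.5 = 300.0°
Minute hand = 0×6 = 0°
Difference = |300.0 - 0| = 300.0°
Since > 180°: 360 - 300.0 = 60.0°


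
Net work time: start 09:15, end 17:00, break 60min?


6h 45m (405 minutes)

Total time = (17×60+0) - (9×60+15)
= 1020 - 555 = 465 min
Minus break: 465 - 60 = 405 min
= 6h 45m


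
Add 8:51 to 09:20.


Start: 560 minutes from midnight
Add: 531 minutes
Total: 1091 minutes
Hours: 1091 ÷ 60 = 18 remainder 11

18:11


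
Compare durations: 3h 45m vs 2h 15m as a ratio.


Duration 1: 225 minutes
Duration 2: 135 minutes
Ratio = 225:135
GCD = 45
Simplified = 5:3
As a decimal: 5/3 ≈ 1.67

5:3 (1.67)


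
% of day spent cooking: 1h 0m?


Time: 60 minutes
Day: 1440 minutes
Percentage = (60/1440) × 100 ≈ 4.2%

4.2%


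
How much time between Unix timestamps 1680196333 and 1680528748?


332415 seconds (92.3 hours / 3.85 days)

Difference = 1680528748 - 1680196333 = 332415 seconds
In hours: 332415 / 3600 ≈ 92.3
In days: 332415 / 86400 ≈ 3.85


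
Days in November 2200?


Month: November (month 11)
November has 30 days

30 days


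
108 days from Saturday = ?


Start: Saturday (index 5)
(5 + 108) mod 7
= 113 mod 7
= 1
Index 1 → Tuesday

Tuesday


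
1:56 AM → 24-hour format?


Input: 1:56 AM
AM hour stays: 1

01:56


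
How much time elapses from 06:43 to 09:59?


End time in minutes: 9×60 + 59 = 599
Start time in minutes: 6×60 + 43 = 403
Difference = 599 - 403 = 196 minutes
= 3 hours 16 minutes

3h 16m


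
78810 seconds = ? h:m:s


21h 53m 30s

Hours: 78810 ÷ 3600 = 21 remainder 3210
Minutes: 3210 ÷ 60 = 53 remainder 30
Seconds: 30


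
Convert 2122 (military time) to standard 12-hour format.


9:22 PM

Hour: 21
21 - 12 = 9 → PM


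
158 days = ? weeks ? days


22 weeks 4 days

Weeks: 158 ÷ 7 = 22 remainder 4


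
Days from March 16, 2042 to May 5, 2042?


From March 16, 2042 to May 5, 2042
Rest of March 2042: 31 - 16 = 15
Full months: April 30
Days into May 2042: 5
Total = 15 + 30 + 5 = 50 days

50 days


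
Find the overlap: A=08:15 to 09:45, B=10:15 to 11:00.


Meeting A: 495-585 (in minutes from midnight)
Meeting B: 615-660
Overlap start = max(495, 615) = 615
Overlap end = min(585, 660) = 585
Overlap = max(0, 585 - 615) = 0 min

0 minutes


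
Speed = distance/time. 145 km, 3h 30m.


41.4 km/h

Distance: 145 km
Time: 3h 30m = 210 min = 210/60 = 7/2 hours
Speed = 145 ÷ (7/2) = 145 × 2 / 7 = 290/7 ≈ 41.4 km/h


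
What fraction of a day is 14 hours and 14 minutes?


Total minutes: 14×60 + 14 = 854
Day = 24×60 = 1440 minutes
Fraction = 854/1440 ≈ 0.5931
As a percentage: 854/1440 × 100 ≈ 59.31%

0.5931 (59.31%)


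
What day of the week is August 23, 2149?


Zeller's congruence:
q=23, m=8, k=49, j=21
h = (23 + ⌊13×9/5⌋ + 49 + ⌊49/4⌋ + ⌊21/4⌋ - 2×21) mod 7
= (23 + 23 + 49 + 12 + 5 - 42) mod 7
= 70 mod 7 = 0
h=0 → Saturday

Saturday


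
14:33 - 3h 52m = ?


10:41

Start: 873 minutes from midnight
Subtract: 232 minutes
Remaining: 873 - 232 = 641
Hours: 10, Minutes: 41


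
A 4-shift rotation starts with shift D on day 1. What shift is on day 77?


Shifts: A, B, C, D
Start: D (index 3)
Day 77: (3 + 77 - 1) mod 4
= 79 mod 4
= 3
Index 3 → shift D

Shift D


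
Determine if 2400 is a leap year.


Rules: divisible by 4 AND (not by 100 OR by 400)
2400 ÷ 4 = 600 exactly → divisible by 4
2400 ÷ 100 = 24 exactly → divisible by 100
2400 ÷ 400 = 6 exactly → divisible by 400
Divisible by 400 → leap year

Yes


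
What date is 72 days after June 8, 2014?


August 19, 2014

Start: June 8, 2014
Add 72 days
June 8 → July 1: 30 - 8 + 1 = 23 days (72 - 23 = 49 left)
July 1 → August 1: 31 - 1 + 1 = 31 days (49 - 31 = 18 left)
August 1 + 18 = August 19, 2014


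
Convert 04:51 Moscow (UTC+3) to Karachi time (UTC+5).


06:51

Time difference = UTC+5 - UTC+3 = +2 hours
New hour = (4 + 2) mod 24
= 6 mod 24 = 6
Minutes unchanged → 06:51


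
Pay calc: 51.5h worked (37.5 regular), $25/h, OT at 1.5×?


$1462.50

Regular: 37.5h × $25 = $937.50
Overtime: 51.5 - 37.5 = 14.0h
OT pay: 14.0h × $25 × 1.5 = $525.00
Total = $937.50 + $525.00 = $1462.50


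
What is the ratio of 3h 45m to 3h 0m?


Duration 1: 225 minutes
Duration 2: 180 minutes
Ratio = 225:180
GCD = 45
Simplified = 5:4
As a decimal: 5/4 = 1.25

5:4 (1.25)


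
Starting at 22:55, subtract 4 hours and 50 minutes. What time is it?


18:05

Start: 1375 minutes from midnight
Subtract: 290 minutes
Remaining: 1375 - 290 = 1085
Hours: 18, Minutes: 5


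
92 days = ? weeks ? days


13 weeks 1 days

Weeks: 92 ÷ 7 = 13 remainder 1


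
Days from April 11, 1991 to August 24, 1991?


From April 11, 1991 to August 24, 1991
Rest of April 1991: 30 - 11 = 19
Full months: May 31, June 30, July 31
Days into August 1991: 24
Total = 19 + 31 + 30 + 31 + 24 = 135 days

135 days


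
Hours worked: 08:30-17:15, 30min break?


8h 15m (495 minutes)

Total time = (17×60+15) - (8×60+30)
= 1035 - 510 = 525 min
Minus break: 525 - 30 = 495 min
= 8h 15m


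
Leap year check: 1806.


Rules: divisible by 4 AND (not by 100 OR by 400)
1806 ÷ 4 = 451 remainder 2 → not divisible by 4
Not divisible by 4 → not a leap year

No


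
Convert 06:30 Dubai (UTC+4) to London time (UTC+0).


02:30

Time difference = UTC+0 - UTC+4 = -4 hours
New hour = (6 -4) mod 24
= 2 mod 24 = 2
Minutes unchanged → 02:30


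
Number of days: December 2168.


31 days

Month: December (month 12)
December has 31 days


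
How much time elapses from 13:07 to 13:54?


End time in minutes: 13×60 + 54 = 834
Start time in minutes: 13×60 + 7 = 787
Difference = 834 - 787 = 47 minutes
= 0 hours 47 minutes

0h 47m


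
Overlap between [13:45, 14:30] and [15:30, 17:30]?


0 minutes

Meeting A: 825-870 (in minutes from midnight)
Meeting B: 930-1050
Overlap start = max(825, 930) = 930
Overlap end = min(870, 1050) = 870
Overlap = max(0, 870 - 930) = 0 min


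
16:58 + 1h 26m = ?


Start: 1018 minutes from midnight
Add: 86 minutes
Total: 1104 minutes
Hours: 1104 ÷ 60 = 18 remainder 24

18:24


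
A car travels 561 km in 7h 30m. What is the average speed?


Distance: 561 km
Time: 7h 30m = 450 min = 450/60 = 15/2 hours
Speed = 561 ÷ (15/2) = 561 × 2 / 15 = 1122/15 = 74.8 km/h

74.8 km/h


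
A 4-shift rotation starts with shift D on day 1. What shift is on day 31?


Shifts: A, B, C, D
Start: D (index 3)
Day 31: (3 + 31 - 1) mod 4
= 33 mod 4
= 1
Index 1 → shift B

Shift B


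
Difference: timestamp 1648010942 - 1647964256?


46686 seconds (13.0 hours / 0.54 days)

Difference = 1648010942 - 1647964256 = 46686 seconds
In hours: 46686 / 3600 ≈ 13.0
In days: 46686 / 86400 ≈ 0.54


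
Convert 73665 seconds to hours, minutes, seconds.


20h 27m 45s

Hours: 73665 ÷ 3600 = 20 remainder 1665
Minutes: 1665 ÷ 60 = 27 remainder 45
Seconds: 45


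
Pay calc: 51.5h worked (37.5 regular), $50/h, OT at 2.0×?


$3275.00

Regular: 37.5h × $50 = $1875.00
Overtime: 51.5 - 37.5 = 14.0h
OT pay: 14.0h × $50 × 2.0 = $1400.00
Total = $1875.00 + $1400.00 = $3275.00


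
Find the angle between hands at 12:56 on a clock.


Hour hand (12 ≡ 0 on the dial): 0×30 + 56×0.5 = 28.0°
Minute hand = 56×6 = 336°
Difference = |28.0 - 336| = 308.0°
Since > 180°: 360 - 308.0 = 52.0°

52.0°


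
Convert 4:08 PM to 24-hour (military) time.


Input: 4:08 PM
PM: 4 + 12 = 16

16:08


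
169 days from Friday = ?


Saturday

Start: Friday (index 4)
(4 + 169) mod 7
= 173 mod 7
= 5
Index 5 → Saturday


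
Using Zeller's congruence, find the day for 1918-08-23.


Zeller's congruence:
q=23, m=8, k=18, j=19
h = (23 + ⌊13×9/5⌋ + 18 + ⌊18/4⌋ + ⌊19/4⌋ - 2×19) mod 7
= (23 + 23 + 18 + 4 + 4 - 38) mod 7
= 34 mod 7 = 6
h=6 → Friday

Friday


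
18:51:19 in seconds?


Hours: 18 × 3600 = 64800
Minutes: 51 × 60 = 3060
Seconds: 19
Total = 64800 + 3060 + 19 = 67879

67879 seconds


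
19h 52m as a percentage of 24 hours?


0.8278 (82.78%)

Total minutes: 19×60 + 52 = 1192
Day = 24×60 = 1440 minutes
Fraction = 1192/1440 ≈ 0.8278
As a percentage: 1192/1440 × 100 ≈ 82.78%


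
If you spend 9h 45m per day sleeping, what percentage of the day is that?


Time: 585 minutes
Day: 1440 minutes
Percentage = (585/1440) × 100 ≈ 40.6%

40.6%


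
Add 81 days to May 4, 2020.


Start: May 4, 2020
Add 81 days
May 4 → June 1: 31 - 4 + 1 = 28 days (81 - 28 = 53 left)
June 1 → July 1: 30 - 1 + 1 = 30 days (53 - 30 = 23 left)
July 1 + 23 = July 24, 2020

July 24, 2020


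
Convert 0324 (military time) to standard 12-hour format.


3:24 AM

Hour: 3
3 < 12 → AM


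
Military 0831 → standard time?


8:31 AM

Hour: 8
8 < 12 → AM


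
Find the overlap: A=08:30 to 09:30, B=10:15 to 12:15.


0 minutes

Meeting A: 510-570 (in minutes from midnight)
Meeting B: 615-735
Overlap start = max(510, 615) = 615
Overlap end = min(570, 735) = 570
Overlap = max(0, 570 - 615) = 0 min


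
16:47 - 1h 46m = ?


Start: 1007 minutes from midnight
Subtract: 106 minutes
Remaining: 1007 - 106 = 901
Hours: 15, Minutes: 1

15:01


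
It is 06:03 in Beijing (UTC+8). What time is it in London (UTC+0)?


Time difference = UTC+0 - UTC+8 = -8 hours
New hour = (6 -8) mod 24
= -2 mod 24 = 22
Minutes unchanged → 22:03; -2 < 0 → previous day

22:03 (previous day)


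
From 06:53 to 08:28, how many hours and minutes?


1h 35m

End time in minutes: 8×60 + 28 = 508
Start time in minutes: 6×60 + 53 = 413
Difference = 508 - 413 = 95 minutes
= 1 hours 35 minutes


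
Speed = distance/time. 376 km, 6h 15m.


Distance: 376 km
Time: 6h 15m = 375 min = 375/60 = 25/4 hours
Speed = 376 ÷ (25/4) = 376 × 4 / 25 = 1504/25 ≈ 60.2 km/h

60.2 km/h


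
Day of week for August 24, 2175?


Thursday

Zeller's congruence:
q=24, m=8, k=75, j=21
h = (24 + ⌊13×9/5⌋ + 75 + ⌊75/4⌋ + ⌊21/4⌋ - 2×21) mod 7
= (24 + 23 + 75 + 18 + 5 - 42) mod 7
= 103 mod 7 = 5
h=5 → Thursday


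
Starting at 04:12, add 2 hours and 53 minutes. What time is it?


Start: 252 minutes from midnight
Add: 173 minutes
Total: 425 minutes
Hours: 425 ÷ 60 = 7 remainder 5

07:05


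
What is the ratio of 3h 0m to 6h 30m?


6:13 (0.46)

Duration 1: 180 minutes
Duration 2: 390 minutes
Ratio = 180:390
GCD = 30
Simplified = 6:13
As a decimal: 6/13 ≈ 0.46


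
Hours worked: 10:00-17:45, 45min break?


Total time = (17×60+45) - (10×60+0)
= 1065 - 600 = 465 min
Minus break: 465 - 45 = 420 min
= 7h 0m

7h 0m (420 minutes)


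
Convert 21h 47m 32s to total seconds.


78452 seconds

Hours: 21 × 3600 = 75600
Minutes: 47 × 60 = 2820
Seconds: 32
Total = 75600 + 2820 + 32 = 78452


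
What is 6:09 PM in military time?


18:09

Input: 6:09 PM
PM: 6 + 12 = 18


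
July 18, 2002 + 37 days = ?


Start: July 18, 2002
Add 37 days
July 18 → August 1: 31 - 18 + 1 = 14 days (37 - 14 = 23 left)
August 1 + 23 = August 24, 2002

August 24, 2002


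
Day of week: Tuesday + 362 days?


Start: Tuesday (index 1)
(1 + 362) mod 7
= 363 mod 7
= 6
Index 6 → Sunday

Sunday


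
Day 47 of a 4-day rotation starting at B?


Shift D

Shifts: A, B, C, D
Start: B (index 1)
Day 47: (1 + 47 - 1) mod 4
= 47 mod 4
= 3
Index 3 → shift D


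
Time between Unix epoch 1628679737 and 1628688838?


9101 seconds (2.5 hours / 0.11 days)

Difference = 1628688838 - 1628679737 = 9101 seconds
In hours: 9101 / 3600 ≈ 2.5
In days: 9101 / 86400 ≈ 0.11


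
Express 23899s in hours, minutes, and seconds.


6h 38m 19s

Hours: 23899 ÷ 3600 = 6 remainder 2299
Minutes: 2299 ÷ 60 = 38 remainder 19
Seconds: 19


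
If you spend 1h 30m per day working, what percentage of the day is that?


6.3%

Time: 90 minutes
Day: 1440 minutes
Percentage = (90/1440) × 100 ≈ 6.3%


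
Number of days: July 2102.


Month: July (month 7)
July has 31 days

31 days


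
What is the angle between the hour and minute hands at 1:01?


Hour hand = 1×30 + 1×0.5 = 30.5°
Minute hand = 1×6 = 6°
Difference = |30.5 - 6| = 24.5°

24.5°


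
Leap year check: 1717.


Rules: divisible by 4 AND (not by 100 OR by 400)
1717 ÷ 4 = 429 remainder 1 → not divisible by 4
Not divisible by 4 → not a leap year

No


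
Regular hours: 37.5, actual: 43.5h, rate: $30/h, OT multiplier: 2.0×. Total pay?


$1485.00

Regular: 37.5h × $30 = $1125.00
Overtime: 43.5 - 37.5 = 6.0h
OT pay: 6.0h × $30 × 2.0 = $360.00
Total = $1125.00 + $360.00 = $1485.00


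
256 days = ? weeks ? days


36 weeks 4 days

Weeks: 256 ÷ 7 = 36 remainder 4


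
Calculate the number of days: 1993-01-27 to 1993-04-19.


82 days

From January 27, 1993 to April 19, 1993
Rest of January 1993: 31 - 27 = 4
Full months: February 1993 28, March 31
Days into April 1993: 19
Total = 4 + 28 + 31 + 19 = 82 days


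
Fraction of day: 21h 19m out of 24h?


Total minutes: 21×60 + 19 = 1279
Day = 24×60 = 1440 minutes
Fraction = 1279/1440 ≈ 0.8882
As a percentage: 1279/1440 × 100 ≈ 88.82%

0.8882 (88.82%)


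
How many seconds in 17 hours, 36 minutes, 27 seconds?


63387 seconds

Hours: 17 × 3600 = 61200
Minutes: 36 × 60 = 2160
Seconds: 27
Total = 61200 + 2160 + 27 = 63387


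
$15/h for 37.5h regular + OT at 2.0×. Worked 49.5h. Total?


Regular: 37.5h × $15 = $562.50
Overtime: 49.5 - 37.5 = 12.0h
OT pay: 12.0h × $15 × 2.0 = $360.00
Total = $562.50 + $360.00 = $922.50

$922.50


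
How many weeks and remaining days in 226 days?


32 weeks 2 days

Weeks: 226 ÷ 7 = 32 remainder 2


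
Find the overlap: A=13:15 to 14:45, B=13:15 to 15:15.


Meeting A: 795-885 (in minutes from midnight)
Meeting B: 795-915
Overlap start = max(795, 795) = 795
Overlap end = min(885, 915) = 885
Overlap = max(0, 885 - 795) = 90 min

90 minutes


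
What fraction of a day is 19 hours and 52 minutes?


0.8278 (82.78%)

Total minutes: 19×60 + 52 = 1192
Day = 24×60 = 1440 minutes
Fraction = 1192/1440 ≈ 0.8278
As a percentage: 1192/1440 × 100 ≈ 82.78%


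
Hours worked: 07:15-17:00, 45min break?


Total time = (17×60+0) - (7×60+15)
= 1020 - 435 = 585 min
Minus break: 585 - 45 = 540 min
= 9h 0m

9h 0m (540 minutes)


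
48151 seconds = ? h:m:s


Hours: 48151 ÷ 3600 = 13 remainder 1351
Minutes: 1351 ÷ 60 = 22 remainder 31
Seconds: 31

13h 22m 31s


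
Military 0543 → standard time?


5:43 AM

Hour: 5
5 < 12 → AM


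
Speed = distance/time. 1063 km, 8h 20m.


127.6 km/h

Distance: 1063 km
Time: 8h 20m = 500 min = 500/60 = 25/3 hours
Speed = 1063 ÷ (25/3) = 1063 × 3 / 25 = 3189/25 ≈ 127.6 km/h


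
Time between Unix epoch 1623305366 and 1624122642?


Difference = 1624122642 - 1623305366 = 817276 seconds
In hours: 817276 / 3600 ≈ 227.0
In days: 817276 / 86400 ≈ 9.46

817276 seconds (227.0 hours / 9.46 days)


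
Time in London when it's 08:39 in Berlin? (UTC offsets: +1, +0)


07:39

Time difference = UTC+0 - UTC+1 = -1 hours
New hour = (8 -1) mod 24
= 7 mod 24 = 7
Minutes unchanged → 07:39


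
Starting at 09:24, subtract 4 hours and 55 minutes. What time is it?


04:29

Start: 564 minutes from midnight
Subtract: 295 minutes
Remaining: 564 - 295 = 269
Hours: 4, Minutes: 29


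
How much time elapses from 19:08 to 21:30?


2h 22m

End time in minutes: 21×60 + 30 = 1290
Start time in minutes: 19×60 + 8 = 1148
Difference = 1290 - 1148 = 142 minutes
= 2 hours 22 minutes


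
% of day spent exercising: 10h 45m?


Time: 645 minutes
Day: 1440 minutes
Percentage = (645/1440) × 100 ≈ 44.8%

44.8%


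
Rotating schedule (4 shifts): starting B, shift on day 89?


Shift B

Shifts: A, B, C, D
Start: B (index 1)
Day 89: (1 + 89 - 1) mod 4
= 89 mod 4
= 1
Index 1 → shift B


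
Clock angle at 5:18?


Hour hand = 5×30 + 18×0.5 = 159.0°
Minute hand = 18×6 = 108°
Difference = |159.0 - 108| = 51.0°

51.0°


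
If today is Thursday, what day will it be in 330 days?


Friday

Start: Thursday (index 3)
(3 + 330) mod 7
= 333 mod 7
= 4
Index 4 → Friday


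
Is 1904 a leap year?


Rules: divisible by 4 AND (not by 100 OR by 400)
1904 ÷ 4 = 476 exactly → divisible by 4
1904 ÷ 100 = 19 remainder 4 → not divisible by 100
Divisible by 4 but not by 100 → leap year

Yes


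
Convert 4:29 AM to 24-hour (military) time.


04:29

Input: 4:29 AM
AM hour stays: 4


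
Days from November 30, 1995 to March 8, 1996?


99 days

From November 30, 1995 to March 8, 1996
Rest of November 1995: 30 - 30 = 0
Full months: December 31, January 31, February 1996 29
Days into March 1996: 8
Total = 0 + 31 + 31 + 29 + 8 = 99 days


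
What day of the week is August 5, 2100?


Thursday

Zeller's congruence:
q=5, m=8, k=0, j=21
h = (5 + ⌊13×9/5⌋ + 0 + ⌊0/4⌋ + ⌊21/4⌋ - 2×21) mod 7
= (5 + 23 + 0 + 0 + 5 - 42) mod 7
= -9 mod 7 = 5
h=5 → Thursday


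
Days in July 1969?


31 days

Month: July (month 7)
July has 31 days


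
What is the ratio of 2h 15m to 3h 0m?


Duration 1: 135 minutes
Duration 2: 180 minutes
Ratio = 135:180
GCD = 45
Simplified = 3:4
As a decimal: 3/4 = 0.75

3:4 (0.75)


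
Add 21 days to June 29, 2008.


July 20, 2008

Start: June 29, 2008
Add 21 days
June 29 → July 1: 30 - 29 + 1 = 2 days (21 - 2 = 19 left)
July 1 + 19 = July 20, 2008


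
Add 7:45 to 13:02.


20:47

Start: 782 minutes from midnight
Add: 465 minutes
Total: 1247 minutes
Hours: 1247 ÷ 60 = 20 remainder 47


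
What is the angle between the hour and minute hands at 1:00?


Hour hand = 1×30 + 0×0.5 = 30.0°
Minute hand = 0×6 = 0°
Difference = |30.0 - 0| = 30.0°

30.0°


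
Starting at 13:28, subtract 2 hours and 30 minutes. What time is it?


10:58

Start: 808 minutes from midnight
Subtract: 150 minutes
Remaining: 808 - 150 = 658
Hours: 10, Minutes: 58
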